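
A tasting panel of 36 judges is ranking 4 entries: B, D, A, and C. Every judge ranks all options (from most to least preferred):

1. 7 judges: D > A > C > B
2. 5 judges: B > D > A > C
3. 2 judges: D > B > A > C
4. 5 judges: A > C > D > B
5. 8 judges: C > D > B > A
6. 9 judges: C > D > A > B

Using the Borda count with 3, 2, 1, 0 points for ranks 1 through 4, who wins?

D

B: 7·0 + 5·3 + 2·2 + 5·0 + 8·1 + 9·0 = 27
D: 7·3 + 5·2 + 2·3 + 5·1 + 8·2 + 9·2 = 76
A: 7·2 + 5·1 + 2·1 + 5·3 + 8·0 + 9·1 = 45
C: 7·1 + 5·0 + 2·0 + 5·2 + 8·3 + 9·3 = 68
D has the highest Borda score (76).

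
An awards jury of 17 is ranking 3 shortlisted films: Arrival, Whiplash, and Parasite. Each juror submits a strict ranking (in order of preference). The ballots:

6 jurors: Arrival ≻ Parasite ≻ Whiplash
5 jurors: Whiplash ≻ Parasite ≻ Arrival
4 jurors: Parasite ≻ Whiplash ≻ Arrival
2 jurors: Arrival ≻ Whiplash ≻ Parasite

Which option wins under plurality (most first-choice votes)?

First-place votes: Arrival 8, Whiplash 5, Parasite 4.
Arrival has the most first-place votes.

Arrival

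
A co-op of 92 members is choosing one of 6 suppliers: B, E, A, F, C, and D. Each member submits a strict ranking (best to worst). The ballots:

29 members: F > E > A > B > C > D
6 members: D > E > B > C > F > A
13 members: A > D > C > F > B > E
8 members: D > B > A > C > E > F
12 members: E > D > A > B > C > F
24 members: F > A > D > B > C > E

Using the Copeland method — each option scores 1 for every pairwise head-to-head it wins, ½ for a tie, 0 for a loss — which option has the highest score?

B: beats C; loses to E, A, F, and D → score 1.
E: beats B, A, and C; loses to F and D → score 3.
A: beats B, C, and D; loses to E and F → score 3.
F: beats B, E, A, C, and D → score 5.
C: loses to B, E, A, F, and D → score 0.
D: beats B, E, and C; loses to A and F → score 3.
F has the best pairwise record.

F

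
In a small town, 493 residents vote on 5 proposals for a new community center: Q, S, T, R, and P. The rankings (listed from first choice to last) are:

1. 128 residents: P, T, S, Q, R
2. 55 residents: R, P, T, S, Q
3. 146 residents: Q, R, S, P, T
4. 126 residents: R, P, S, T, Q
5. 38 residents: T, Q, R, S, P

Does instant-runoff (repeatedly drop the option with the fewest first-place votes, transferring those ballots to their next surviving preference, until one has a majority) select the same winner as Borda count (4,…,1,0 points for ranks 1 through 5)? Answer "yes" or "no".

Instant-runoff — R1 Q 146, S 0, T 38, R 181, P 128 (S out); R2 Q 146, T 38, R 181, P 128 (T out); R3 Q 184, R 181, P 128 (P out); R4 Q 312, R 181 (Q winner). Winner: Q.
Borda — scores: Q 826, S 893, T 772, R 1238, P 1201. Winner: R.
The two methods disagree.

no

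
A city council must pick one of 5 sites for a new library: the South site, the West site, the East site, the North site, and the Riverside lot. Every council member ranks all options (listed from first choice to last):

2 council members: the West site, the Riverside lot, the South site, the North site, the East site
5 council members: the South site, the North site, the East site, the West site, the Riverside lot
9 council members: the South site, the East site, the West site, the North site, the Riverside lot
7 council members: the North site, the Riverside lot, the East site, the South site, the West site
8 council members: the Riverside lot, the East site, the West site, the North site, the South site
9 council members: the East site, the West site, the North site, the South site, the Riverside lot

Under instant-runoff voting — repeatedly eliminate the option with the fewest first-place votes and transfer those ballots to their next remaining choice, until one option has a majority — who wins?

Round 1: the South site 14, the West site 2, the East site 9, the North site 7, the Riverside lot 8. Eliminate the West site.
Round 2: the South site 14, the East site 9, the North site 7, the Riverside lot 10. Eliminate the North site.
Round 3: the South site 14, the East site 9, the Riverside lot 17. Eliminate the East site.
Round 4: the South site 23, the Riverside lot 17. The South site has a majority.

the South site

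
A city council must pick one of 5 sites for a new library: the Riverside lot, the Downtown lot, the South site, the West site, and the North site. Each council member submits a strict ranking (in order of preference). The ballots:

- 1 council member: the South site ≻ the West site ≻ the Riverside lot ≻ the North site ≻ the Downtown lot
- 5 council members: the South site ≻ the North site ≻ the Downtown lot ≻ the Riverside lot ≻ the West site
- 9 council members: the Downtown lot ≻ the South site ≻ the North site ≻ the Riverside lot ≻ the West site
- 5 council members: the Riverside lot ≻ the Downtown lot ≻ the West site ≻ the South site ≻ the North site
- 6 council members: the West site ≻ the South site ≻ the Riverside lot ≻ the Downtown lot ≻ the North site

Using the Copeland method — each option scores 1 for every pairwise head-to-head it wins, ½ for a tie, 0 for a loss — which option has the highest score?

the Downtown lot

the Riverside lot: beats the West site; loses to the Downtown lot, the South site, and the North site → score 1.
the Downtown lot: beats the Riverside lot, the South site, the West site, and the North site → score 4.
the South site: beats the Riverside lot, the West site, and the North site; loses to the Downtown lot → score 3.
the West site: loses to the Riverside lot, the Downtown lot, the South site, and the North site → score 0.
the North site: beats the Riverside lot and the West site; loses to the Downtown lot and the South site → score 2.
the Downtown lot has the best pairwise record.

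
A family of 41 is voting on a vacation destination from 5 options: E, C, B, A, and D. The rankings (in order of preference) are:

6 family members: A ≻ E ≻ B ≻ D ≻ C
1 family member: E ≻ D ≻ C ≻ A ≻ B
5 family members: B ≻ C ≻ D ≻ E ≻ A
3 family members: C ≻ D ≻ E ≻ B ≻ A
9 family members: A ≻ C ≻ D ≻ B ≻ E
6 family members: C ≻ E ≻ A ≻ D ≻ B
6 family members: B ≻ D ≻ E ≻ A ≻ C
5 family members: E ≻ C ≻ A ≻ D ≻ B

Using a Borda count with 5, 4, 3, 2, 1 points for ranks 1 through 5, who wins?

E: 6·4 + 1·5 + 5·2 + 3·3 + 9·1 + 6·4 + 6·3 + 5·5 = 124
C: 6·1 + 1·3 + 5·4 + 3·5 + 9·4 + 6·5 + 6·1 + 5·4 = 136
B: 6·3 + 1·1 + 5·5 + 3·2 + 9·2 + 6·1 + 6·5 + 5·1 = 109
A: 6·5 + 1·2 + 5·1 + 3·1 + 9·5 + 6·3 + 6·2 + 5·3 = 130
D: 6·2 + 1·4 + 5·3 + 3·4 + 9·3 + 6·2 + 6·4 + 5·2 = 116
C has the highest Borda score (136).

C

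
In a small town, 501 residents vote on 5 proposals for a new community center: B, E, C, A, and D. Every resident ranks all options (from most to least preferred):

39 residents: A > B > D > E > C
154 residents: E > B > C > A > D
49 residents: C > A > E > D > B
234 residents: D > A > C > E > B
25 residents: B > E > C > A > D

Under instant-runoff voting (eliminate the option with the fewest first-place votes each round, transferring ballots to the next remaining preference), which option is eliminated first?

B

Round 1: B 25, E 154, C 49, A 39, D 234. Eliminate B.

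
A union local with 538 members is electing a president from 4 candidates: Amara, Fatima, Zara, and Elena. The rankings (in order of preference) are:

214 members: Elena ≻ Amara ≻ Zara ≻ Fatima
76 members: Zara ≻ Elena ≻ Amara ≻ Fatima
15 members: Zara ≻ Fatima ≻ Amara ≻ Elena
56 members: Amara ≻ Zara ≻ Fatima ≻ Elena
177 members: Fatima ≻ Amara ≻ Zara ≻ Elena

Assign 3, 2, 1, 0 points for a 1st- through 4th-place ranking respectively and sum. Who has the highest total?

Amara: 214·2 + 76·1 + 15·1 + 56·3 + 177·2 = 1041
Fatima: 214·0 + 76·0 + 15·2 + 56·1 + 177·3 = 617
Zara: 214·1 + 76·3 + 15·3 + 56·2 + 177·1 = 776
Elena: 214·3 + 76·2 + 15·0 + 56·0 + 177·0 = 794
Amara has the highest Borda score (1041).

Amara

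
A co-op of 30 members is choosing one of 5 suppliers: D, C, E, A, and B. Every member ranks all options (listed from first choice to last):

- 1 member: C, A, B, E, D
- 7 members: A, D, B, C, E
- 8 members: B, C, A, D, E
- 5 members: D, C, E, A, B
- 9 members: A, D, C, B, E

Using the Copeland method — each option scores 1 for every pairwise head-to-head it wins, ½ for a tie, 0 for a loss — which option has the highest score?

D: beats C, E, and B; loses to A → score 3.
C: beats E; ties B; loses to D and A → score 1.5.
E: loses to D, C, A, and B → score 0.
A: beats D, C, E, and B → score 4.
B: beats E; ties C; loses to D and A → score 1.5.
A has the best pairwise record.

A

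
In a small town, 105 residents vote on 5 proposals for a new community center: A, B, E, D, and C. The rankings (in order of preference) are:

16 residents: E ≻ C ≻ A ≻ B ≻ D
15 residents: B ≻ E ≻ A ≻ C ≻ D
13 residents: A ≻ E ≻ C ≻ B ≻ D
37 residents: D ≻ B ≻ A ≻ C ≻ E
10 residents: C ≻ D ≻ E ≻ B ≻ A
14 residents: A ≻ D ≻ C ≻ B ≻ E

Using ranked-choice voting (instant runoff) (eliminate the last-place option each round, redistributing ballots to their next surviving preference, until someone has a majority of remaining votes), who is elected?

D

Round 1: A 27, B 15, E 16, D 37, C 10. Eliminate C.
Round 2: A 27, B 15, E 16, D 47. Eliminate B.
Round 3: A 27, E 31, D 47. Eliminate A.
Round 4: E 44, D 61. D has a majority.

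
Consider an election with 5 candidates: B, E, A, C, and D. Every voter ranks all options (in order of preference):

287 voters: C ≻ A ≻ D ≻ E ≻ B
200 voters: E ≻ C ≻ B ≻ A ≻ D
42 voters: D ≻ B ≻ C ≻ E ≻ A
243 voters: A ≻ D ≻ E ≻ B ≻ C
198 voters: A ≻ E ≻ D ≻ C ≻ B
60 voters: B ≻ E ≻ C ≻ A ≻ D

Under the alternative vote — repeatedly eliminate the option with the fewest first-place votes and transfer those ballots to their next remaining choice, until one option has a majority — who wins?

Round 1: B 60, E 200, A 441, C 287, D 42. Eliminate D.
Round 2: B 102, E 200, A 441, C 287. Eliminate B.
Round 3: E 260, A 441, C 329. Eliminate E.
Round 4: A 441, C 589. C has a majority.

C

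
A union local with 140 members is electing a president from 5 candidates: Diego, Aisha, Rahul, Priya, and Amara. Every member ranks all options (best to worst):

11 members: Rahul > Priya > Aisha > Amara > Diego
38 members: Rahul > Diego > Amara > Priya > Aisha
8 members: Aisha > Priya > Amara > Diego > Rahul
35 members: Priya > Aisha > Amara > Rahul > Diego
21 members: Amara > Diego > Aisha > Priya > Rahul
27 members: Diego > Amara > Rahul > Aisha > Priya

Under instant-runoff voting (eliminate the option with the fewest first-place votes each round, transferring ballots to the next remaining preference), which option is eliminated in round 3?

Priya

Round 1: Diego 27, Aisha 8, Rahul 49, Priya 35, Amara 21. Eliminate Aisha.
Round 2: Diego 27, Rahul 49, Priya 43, Amara 21. Eliminate Amara.
Round 3: Diego 48, Rahul 49, Priya 43. Eliminate Priya.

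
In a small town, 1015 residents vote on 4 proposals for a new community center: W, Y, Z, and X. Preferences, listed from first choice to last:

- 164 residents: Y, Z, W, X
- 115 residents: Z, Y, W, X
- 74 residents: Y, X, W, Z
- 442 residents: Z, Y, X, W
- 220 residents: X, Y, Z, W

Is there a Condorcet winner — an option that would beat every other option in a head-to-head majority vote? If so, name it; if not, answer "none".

Z

Z vs W: 941–74 for Z.
Z vs Y: 557–458 for Z.
Z vs X: 721–294 for Z.
Z beats every other option head-to-head.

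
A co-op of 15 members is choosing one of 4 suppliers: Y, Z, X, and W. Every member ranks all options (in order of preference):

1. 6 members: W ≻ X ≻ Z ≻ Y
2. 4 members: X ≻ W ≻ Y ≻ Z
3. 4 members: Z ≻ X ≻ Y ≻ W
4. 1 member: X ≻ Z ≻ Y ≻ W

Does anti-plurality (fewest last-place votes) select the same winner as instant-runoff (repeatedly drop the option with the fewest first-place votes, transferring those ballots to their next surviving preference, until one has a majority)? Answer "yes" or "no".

Anti-plurality — last-place votes: Y 6, Z 4, X 0, W 5. Winner: X.
Instant-runoff — R1 Y 0, Z 4, X 5, W 6 (Y out); R2 Z 4, X 5, W 6 (Z out); R3 X 9, W 6 (X winner). Winner: X.
The two methods agree.

yes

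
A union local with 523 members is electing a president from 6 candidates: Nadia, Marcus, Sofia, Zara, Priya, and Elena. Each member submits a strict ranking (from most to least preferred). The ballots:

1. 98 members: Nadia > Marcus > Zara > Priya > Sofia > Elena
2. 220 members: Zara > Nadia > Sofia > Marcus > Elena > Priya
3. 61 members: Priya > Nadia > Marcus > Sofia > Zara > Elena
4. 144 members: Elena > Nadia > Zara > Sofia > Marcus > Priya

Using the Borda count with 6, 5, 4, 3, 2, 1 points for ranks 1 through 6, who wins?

Nadia: 98·6 + 220·5 + 61·5 + 144·5 = 2713
Marcus: 98·5 + 220·3 + 61·4 + 144·2 = 1682
Sofia: 98·2 + 220·4 + 61·3 + 144·3 = 1691
Zara: 98·4 + 220·6 + 61·2 + 144·4 = 2410
Priya: 98·3 + 220·1 + 61·6 + 144·1 = 1024
Elena: 98·1 + 220·2 + 61·1 + 144·6 = 1463
Nadia has the highest Borda score (2713).

Nadia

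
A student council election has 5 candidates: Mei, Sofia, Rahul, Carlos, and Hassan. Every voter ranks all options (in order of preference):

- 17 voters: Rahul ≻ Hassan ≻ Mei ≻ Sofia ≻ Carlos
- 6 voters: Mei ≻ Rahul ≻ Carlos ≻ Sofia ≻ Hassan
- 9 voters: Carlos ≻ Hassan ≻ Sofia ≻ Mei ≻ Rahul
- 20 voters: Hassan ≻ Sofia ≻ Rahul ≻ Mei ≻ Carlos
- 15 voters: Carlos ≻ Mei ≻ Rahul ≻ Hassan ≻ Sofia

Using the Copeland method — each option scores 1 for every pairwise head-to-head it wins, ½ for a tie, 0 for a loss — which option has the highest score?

Mei: beats Sofia and Carlos; loses to Rahul and Hassan → score 2.
Sofia: beats Carlos; loses to Mei, Rahul, and Hassan → score 1.
Rahul: beats Mei, Sofia, Carlos, and Hassan → score 4.
Carlos: loses to Mei, Sofia, Rahul, and Hassan → score 0.
Hassan: beats Mei, Sofia, and Carlos; loses to Rahul → score 3.
Rahul has the best pairwise record.

Rahul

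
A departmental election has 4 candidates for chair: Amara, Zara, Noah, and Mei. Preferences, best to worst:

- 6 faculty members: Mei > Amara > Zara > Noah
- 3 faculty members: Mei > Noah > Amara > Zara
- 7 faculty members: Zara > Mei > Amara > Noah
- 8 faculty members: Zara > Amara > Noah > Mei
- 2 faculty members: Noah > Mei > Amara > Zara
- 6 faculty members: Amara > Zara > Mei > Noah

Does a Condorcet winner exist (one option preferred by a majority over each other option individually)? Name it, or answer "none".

Checking pairwise contests:
Mei beats Amara 18–14.
Amara beats Zara 17–15.
Amara beats Noah 27–5.
Zara beats Mei 21–11.
Every option loses at least one head-to-head, so there is no Condorcet winner.

none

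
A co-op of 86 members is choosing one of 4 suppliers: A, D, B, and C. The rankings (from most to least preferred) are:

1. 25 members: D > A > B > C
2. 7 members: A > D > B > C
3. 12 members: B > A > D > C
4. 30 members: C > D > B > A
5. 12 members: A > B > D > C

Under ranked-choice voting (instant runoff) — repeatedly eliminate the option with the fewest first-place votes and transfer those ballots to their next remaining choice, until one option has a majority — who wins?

A

Round 1: A 19, D 25, B 12, C 30. Eliminate B.
Round 2: A 31, D 25, C 30. Eliminate D.
Round 3: A 56, C 30. A has a majority.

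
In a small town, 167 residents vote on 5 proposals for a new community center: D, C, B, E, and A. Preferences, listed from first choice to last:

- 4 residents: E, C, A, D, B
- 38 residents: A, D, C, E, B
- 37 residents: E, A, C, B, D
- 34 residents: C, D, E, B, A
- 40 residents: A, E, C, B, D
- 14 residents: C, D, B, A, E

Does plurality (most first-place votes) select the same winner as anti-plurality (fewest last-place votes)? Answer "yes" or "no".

no

Plurality — first-place votes: D 0, C 48, B 0, E 41, A 78. Winner: A.
Anti-plurality — last-place votes: D 77, C 0, B 42, E 14, A 34. Winner: C.
The two methods disagree.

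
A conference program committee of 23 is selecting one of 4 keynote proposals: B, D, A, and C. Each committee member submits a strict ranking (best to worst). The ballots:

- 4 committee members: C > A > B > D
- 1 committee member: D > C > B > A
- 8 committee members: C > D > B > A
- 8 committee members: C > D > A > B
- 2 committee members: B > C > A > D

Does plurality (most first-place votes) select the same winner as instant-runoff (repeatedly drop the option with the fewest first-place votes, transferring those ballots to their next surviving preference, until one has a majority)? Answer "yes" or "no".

yes

Plurality — first-place votes: B 2, D 1, A 0, C 20. Winner: C.
Instant-runoff — R1 B 2, D 1, A 0, C 20 (C winner). Winner: C.
The two methods agree.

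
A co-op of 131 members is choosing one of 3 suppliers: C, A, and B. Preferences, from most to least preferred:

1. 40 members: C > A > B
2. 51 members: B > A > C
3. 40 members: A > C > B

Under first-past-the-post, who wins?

First-place votes: C 40, A 40, B 51.
B has the most first-place votes.

B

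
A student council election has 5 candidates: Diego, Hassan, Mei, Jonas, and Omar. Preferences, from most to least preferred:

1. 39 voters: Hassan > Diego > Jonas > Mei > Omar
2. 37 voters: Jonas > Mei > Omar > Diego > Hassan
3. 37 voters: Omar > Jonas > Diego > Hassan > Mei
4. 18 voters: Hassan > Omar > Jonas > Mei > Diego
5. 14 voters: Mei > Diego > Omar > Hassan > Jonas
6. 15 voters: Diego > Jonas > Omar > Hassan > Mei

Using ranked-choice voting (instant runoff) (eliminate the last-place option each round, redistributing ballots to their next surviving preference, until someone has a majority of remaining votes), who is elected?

Round 1: Diego 15, Hassan 57, Mei 14, Jonas 37, Omar 37. Eliminate Mei.
Round 2: Diego 29, Hassan 57, Jonas 37, Omar 37. Eliminate Diego.
Round 3: Hassan 57, Jonas 52, Omar 51. Eliminate Omar.
Round 4: Hassan 71, Jonas 89. Jonas has a majority.

Jonas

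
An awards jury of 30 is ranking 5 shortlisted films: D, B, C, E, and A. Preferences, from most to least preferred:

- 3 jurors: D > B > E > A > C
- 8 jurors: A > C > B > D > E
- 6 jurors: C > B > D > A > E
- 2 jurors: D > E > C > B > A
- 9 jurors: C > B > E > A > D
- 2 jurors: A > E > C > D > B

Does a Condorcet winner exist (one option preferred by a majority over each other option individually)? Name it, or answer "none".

C

C vs D: 25–5 for C.
C vs B: 27–3 for C.
C vs E: 23–7 for C.
C vs A: 17–13 for C.
C beats every other option head-to-head.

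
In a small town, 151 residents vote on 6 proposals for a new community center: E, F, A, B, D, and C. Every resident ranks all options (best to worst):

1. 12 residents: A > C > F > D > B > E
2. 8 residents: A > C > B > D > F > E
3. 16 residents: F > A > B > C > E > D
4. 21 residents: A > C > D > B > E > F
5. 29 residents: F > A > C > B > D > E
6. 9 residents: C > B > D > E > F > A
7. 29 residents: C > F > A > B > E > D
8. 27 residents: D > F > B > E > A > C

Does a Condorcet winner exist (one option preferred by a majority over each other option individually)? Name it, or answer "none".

none

Checking pairwise contests:
F beats E 121–30.
C beats F 79–72.
F beats A 110–41.
F beats B 113–38.
F beats D 86–65.
A beats C 113–38.
Every option loses at least one head-to-head, so there is no Condorcet winner.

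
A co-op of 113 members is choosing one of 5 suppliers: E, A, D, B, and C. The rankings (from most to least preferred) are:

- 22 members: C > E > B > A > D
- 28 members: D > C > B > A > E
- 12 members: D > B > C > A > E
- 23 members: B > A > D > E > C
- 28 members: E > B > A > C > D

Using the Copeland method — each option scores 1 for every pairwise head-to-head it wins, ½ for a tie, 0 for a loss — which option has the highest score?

B

E: loses to A, D, B, and C → score 0.
A: beats E and D; loses to B and C → score 2.
D: beats E and C; loses to A and B → score 2.
B: beats E, A, D, and C → score 4.
C: beats E and A; loses to D and B → score 2.
B has the best pairwise record.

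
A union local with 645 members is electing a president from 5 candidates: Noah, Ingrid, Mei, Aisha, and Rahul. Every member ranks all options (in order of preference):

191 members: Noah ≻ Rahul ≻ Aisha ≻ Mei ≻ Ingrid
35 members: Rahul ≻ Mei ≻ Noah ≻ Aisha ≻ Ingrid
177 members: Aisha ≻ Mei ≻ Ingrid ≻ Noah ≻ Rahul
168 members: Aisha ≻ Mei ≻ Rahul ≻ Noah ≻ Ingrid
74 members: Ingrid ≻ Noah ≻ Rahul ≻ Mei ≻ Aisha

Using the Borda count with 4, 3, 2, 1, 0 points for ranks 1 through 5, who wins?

Aisha

Noah: 191·4 + 35·2 + 177·1 + 168·1 + 74·3 = 1401
Ingrid: 191·0 + 35·0 + 177·2 + 168·0 + 74·4 = 650
Mei: 191·1 + 35·3 + 177·3 + 168·3 + 74·1 = 1405
Aisha: 191·2 + 35·1 + 177·4 + 168·4 + 74·0 = 1797
Rahul: 191·3 + 35·4 + 177·0 + 168·2 + 74·2 = 1197
Aisha has the highest Borda score (1797).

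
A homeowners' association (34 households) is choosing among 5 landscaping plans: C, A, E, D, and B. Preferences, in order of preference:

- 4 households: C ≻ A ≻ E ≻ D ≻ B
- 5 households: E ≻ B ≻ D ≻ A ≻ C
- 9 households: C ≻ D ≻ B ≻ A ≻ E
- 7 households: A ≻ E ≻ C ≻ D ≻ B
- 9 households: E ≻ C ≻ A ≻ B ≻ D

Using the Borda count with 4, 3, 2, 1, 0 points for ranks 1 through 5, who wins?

C: 4·4 + 5·0 + 9·4 + 7·2 + 9·3 = 93
A: 4·3 + 5·1 + 9·1 + 7·4 + 9·2 = 72
E: 4·2 + 5·4 + 9·0 + 7·3 + 9·4 = 85
D: 4·1 + 5·2 + 9·3 + 7·1 + 9·0 = 48
B: 4·0 + 5·3 + 9·2 + 7·0 + 9·1 = 42
C has the highest Borda score (93).

C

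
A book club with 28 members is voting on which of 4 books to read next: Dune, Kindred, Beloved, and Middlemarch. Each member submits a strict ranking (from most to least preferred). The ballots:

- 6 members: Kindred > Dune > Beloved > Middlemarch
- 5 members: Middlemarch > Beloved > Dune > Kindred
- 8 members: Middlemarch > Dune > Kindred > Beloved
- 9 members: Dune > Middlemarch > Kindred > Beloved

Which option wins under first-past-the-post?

Middlemarch

First-place votes: Dune 9, Kindred 6, Beloved 0, Middlemarch 13.
Middlemarch has the most first-place votes.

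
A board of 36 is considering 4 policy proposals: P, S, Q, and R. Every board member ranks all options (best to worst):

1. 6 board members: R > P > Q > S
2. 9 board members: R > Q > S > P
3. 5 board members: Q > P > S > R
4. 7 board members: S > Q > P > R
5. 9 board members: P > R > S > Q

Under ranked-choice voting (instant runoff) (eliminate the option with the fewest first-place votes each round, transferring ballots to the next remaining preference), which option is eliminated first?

Round 1: P 9, S 7, Q 5, R 15. Eliminate Q.

Q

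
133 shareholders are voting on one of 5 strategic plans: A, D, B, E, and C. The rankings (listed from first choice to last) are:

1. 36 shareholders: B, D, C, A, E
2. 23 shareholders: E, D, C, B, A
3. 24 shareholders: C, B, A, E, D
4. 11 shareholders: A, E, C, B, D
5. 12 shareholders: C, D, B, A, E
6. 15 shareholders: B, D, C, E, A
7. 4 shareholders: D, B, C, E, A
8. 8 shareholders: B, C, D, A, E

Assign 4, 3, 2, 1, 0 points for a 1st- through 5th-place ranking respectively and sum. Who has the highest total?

A: 36·1 + 23·0 + 24·2 + 11·4 + 12·1 + 15·0 + 4·0 + 8·1 = 148
D: 36·3 + 23·3 + 24·0 + 11·0 + 12·3 + 15·3 + 4·4 + 8·2 = 290
B: 36·4 + 23·1 + 24·3 + 11·1 + 12·2 + 15·4 + 4·3 + 8·4 = 378
E: 36·0 + 23·4 + 24·1 + 11·3 + 12·0 + 15·1 + 4·1 + 8·0 = 168
C: 36·2 + 23·2 + 24·4 + 11·2 + 12·4 + 15·2 + 4·2 + 8·3 = 346
B has the highest Borda score (378).

B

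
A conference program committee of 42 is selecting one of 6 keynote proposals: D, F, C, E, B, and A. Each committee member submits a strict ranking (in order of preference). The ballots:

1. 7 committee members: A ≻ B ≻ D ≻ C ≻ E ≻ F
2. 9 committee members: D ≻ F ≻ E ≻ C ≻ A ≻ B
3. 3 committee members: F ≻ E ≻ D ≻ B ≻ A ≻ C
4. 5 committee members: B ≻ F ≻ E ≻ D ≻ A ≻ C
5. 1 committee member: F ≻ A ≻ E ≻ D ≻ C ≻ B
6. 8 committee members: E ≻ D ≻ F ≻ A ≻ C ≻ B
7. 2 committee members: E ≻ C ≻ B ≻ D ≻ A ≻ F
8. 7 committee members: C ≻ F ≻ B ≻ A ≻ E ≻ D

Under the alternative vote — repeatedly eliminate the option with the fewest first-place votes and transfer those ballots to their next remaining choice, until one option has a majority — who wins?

E

Round 1: D 9, F 4, C 7, E 10, B 5, A 7. Eliminate F.
Round 2: D 9, C 7, E 13, B 5, A 8. Eliminate B.
Round 3: D 9, C 7, E 18, A 8. Eliminate C.
Round 4: D 9, E 18, A 15. Eliminate D.
Round 5: E 27, A 15. E has a majority.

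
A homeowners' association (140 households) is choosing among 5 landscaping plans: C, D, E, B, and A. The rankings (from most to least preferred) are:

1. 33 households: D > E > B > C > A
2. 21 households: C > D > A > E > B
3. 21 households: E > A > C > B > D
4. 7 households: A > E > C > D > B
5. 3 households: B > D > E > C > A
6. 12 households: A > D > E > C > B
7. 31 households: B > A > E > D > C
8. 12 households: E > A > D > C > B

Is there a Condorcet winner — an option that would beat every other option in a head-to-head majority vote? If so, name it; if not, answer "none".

A vs C: 83–57 for A.
A vs D: 83–57 for A.
A vs E: 71–69 for A.
A vs B: 73–67 for A.
A beats every other option head-to-head.

A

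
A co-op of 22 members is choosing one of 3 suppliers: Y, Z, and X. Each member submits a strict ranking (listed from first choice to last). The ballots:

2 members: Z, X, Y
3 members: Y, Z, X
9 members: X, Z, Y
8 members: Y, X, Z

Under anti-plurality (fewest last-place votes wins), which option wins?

X

Last-place votes: Y 11, Z 8, X 3.
X is ranked last by the fewest voters, so X wins.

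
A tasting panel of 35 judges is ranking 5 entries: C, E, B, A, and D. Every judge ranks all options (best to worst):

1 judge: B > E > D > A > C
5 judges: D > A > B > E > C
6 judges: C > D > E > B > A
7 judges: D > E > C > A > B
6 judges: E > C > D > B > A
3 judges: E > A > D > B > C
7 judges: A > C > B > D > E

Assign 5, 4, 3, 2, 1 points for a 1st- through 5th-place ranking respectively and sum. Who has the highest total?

C: 1·1 + 5·1 + 6·5 + 7·3 + 6·4 + 3·1 + 7·4 = 112
E: 1·4 + 5·2 + 6·3 + 7·4 + 6·5 + 3·5 + 7·1 = 112
B: 1·5 + 5·3 + 6·2 + 7·1 + 6·2 + 3·2 + 7·3 = 78
A: 1·2 + 5·4 + 6·1 + 7·2 + 6·1 + 3·4 + 7·5 = 95
D: 1·3 + 5·5 + 6·4 + 7·5 + 6·3 + 3·3 + 7·2 = 128
D has the highest Borda score (128).

D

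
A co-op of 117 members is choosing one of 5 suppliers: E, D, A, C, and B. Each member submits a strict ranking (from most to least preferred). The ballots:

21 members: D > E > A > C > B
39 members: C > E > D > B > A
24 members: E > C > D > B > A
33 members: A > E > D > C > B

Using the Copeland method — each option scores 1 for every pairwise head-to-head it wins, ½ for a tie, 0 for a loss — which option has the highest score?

E

E: beats D, A, C, and B → score 4.
D: beats A and B; loses to E and C → score 2.
A: loses to E, D, C, and B → score 0.
C: beats D, A, and B; loses to E → score 3.
B: beats A; loses to E, D, and C → score 1.
E has the best pairwise record.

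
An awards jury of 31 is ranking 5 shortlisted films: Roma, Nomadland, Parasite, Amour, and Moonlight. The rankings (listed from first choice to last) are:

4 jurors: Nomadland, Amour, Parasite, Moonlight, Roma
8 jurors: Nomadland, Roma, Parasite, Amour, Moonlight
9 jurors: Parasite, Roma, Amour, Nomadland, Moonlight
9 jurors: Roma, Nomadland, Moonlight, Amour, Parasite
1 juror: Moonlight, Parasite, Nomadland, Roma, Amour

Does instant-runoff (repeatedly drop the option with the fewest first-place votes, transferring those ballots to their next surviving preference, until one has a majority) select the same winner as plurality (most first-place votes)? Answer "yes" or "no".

yes

Instant-runoff — R1 Roma 9, Nomadland 12, Parasite 9, Amour 0, Moonlight 1 (Amour out); R2 Roma 9, Nomadland 12, Parasite 9, Moonlight 1 (Moonlight out); R3 Roma 9, Nomadland 12, Parasite 10 (Roma out); R4 Nomadland 21, Parasite 10 (Nomadland winner). Winner: Nomadland.
Plurality — first-place votes: Roma 9, Nomadland 12, Parasite 9, Amour 0, Moonlight 1. Winner: Nomadland.
The two methods agree.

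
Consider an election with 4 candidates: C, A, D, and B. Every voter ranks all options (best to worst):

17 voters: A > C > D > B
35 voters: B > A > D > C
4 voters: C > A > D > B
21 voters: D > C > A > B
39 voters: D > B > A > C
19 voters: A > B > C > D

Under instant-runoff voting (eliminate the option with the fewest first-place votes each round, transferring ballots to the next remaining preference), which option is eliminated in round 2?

B

Round 1: C 4, A 36, D 60, B 35. Eliminate C.
Round 2: A 40, D 60, B 35. Eliminate B.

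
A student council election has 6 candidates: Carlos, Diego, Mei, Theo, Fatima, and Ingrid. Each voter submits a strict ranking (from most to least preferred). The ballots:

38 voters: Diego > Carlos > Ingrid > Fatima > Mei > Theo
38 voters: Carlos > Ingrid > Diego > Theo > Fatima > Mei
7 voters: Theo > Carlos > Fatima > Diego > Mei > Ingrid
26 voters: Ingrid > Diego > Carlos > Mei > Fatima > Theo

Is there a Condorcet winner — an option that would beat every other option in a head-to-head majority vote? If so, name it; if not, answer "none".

Checking pairwise contests:
Diego beats Carlos 64–45.
Ingrid beats Diego 64–45.
Carlos beats Mei 109–0.
Carlos beats Theo 102–7.
Carlos beats Fatima 109–0.
Carlos beats Ingrid 83–26.
Every option loses at least one head-to-head, so there is no Condorcet winner.

none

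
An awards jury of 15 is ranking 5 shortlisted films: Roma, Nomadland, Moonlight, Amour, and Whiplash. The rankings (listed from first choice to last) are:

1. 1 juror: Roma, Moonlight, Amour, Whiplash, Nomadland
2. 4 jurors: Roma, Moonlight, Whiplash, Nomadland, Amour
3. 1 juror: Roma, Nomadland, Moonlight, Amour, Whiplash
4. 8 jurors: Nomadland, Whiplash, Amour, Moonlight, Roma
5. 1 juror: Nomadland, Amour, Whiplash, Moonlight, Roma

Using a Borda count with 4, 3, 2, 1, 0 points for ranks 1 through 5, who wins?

Roma: 1·4 + 4·4 + 1·4 + 8·0 + 1·0 = 24
Nomadland: 1·0 + 4·1 + 1·3 + 8·4 + 1·4 = 43
Moonlight: 1·3 + 4·3 + 1·2 + 8·1 + 1·1 = 26
Amour: 1·2 + 4·0 + 1·1 + 8·2 + 1·3 = 22
Whiplash: 1·1 + 4·2 + 1·0 + 8·3 + 1·2 = 35
Nomadland has the highest Borda score (43).

Nomadland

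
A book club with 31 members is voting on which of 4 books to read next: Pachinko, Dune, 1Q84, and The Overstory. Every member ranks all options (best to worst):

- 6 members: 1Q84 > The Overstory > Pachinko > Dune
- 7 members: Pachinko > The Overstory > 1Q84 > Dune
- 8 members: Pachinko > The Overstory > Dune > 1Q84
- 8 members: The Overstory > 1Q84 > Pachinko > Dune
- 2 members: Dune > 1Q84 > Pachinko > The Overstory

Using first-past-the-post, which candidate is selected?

First-place votes: Pachinko 15, Dune 2, 1Q84 6, The Overstory 8.
Pachinko has the most first-place votes.

Pachinko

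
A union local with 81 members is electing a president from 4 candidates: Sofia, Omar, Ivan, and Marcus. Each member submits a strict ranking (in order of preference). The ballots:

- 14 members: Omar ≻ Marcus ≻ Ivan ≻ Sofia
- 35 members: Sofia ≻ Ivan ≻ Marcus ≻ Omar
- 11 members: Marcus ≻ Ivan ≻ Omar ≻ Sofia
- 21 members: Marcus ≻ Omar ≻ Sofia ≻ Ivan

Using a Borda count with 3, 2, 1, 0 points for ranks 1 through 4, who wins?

Sofia: 14·0 + 35·3 + 11·0 + 21·1 = 126
Omar: 14·3 + 35·0 + 11·1 + 21·2 = 95
Ivan: 14·1 + 35·2 + 11·2 + 21·0 = 106
Marcus: 14·2 + 35·1 + 11·3 + 21·3 = 159
Marcus has the highest Borda score (159).

Marcus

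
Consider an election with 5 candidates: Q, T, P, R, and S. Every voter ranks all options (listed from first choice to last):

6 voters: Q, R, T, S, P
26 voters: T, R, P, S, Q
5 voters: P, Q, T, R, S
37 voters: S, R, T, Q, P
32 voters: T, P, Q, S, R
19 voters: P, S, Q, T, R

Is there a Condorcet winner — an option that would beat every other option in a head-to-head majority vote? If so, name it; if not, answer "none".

T vs Q: 95–30 for T.
T vs P: 101–24 for T.
T vs R: 82–43 for T.
T vs S: 69–56 for T.
T beats every other option head-to-head.

T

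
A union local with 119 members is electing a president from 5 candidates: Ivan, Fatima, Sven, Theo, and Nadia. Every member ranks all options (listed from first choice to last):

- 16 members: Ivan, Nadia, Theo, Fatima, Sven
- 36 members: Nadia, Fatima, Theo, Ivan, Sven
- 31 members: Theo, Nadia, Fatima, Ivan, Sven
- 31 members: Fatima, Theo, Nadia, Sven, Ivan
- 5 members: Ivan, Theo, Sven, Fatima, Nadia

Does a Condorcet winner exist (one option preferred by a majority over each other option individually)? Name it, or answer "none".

none

Checking pairwise contests:
Fatima beats Ivan 98–21.
Nadia beats Fatima 83–36.
Ivan beats Sven 88–31.
Fatima beats Theo 67–52.
Theo beats Nadia 67–52.
Every option loses at least one head-to-head, so there is no Condorcet winner.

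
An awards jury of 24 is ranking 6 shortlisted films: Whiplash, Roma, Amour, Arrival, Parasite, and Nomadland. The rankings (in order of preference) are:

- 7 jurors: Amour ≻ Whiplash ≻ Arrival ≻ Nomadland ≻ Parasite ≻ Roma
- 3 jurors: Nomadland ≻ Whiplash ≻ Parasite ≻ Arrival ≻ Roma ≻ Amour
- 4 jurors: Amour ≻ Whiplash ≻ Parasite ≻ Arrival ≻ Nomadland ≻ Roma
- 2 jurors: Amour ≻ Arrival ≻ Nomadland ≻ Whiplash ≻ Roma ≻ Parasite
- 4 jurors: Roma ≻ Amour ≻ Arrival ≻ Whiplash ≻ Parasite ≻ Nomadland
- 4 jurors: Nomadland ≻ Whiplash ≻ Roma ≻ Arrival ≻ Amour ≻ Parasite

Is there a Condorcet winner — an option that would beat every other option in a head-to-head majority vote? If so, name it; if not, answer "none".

Amour

Amour vs Whiplash: 17–7 for Amour.
Amour vs Roma: 13–11 for Amour.
Amour vs Arrival: 17–7 for Amour.
Amour vs Parasite: 21–3 for Amour.
Amour vs Nomadland: 17–7 for Amour.
Amour beats every other option head-to-head.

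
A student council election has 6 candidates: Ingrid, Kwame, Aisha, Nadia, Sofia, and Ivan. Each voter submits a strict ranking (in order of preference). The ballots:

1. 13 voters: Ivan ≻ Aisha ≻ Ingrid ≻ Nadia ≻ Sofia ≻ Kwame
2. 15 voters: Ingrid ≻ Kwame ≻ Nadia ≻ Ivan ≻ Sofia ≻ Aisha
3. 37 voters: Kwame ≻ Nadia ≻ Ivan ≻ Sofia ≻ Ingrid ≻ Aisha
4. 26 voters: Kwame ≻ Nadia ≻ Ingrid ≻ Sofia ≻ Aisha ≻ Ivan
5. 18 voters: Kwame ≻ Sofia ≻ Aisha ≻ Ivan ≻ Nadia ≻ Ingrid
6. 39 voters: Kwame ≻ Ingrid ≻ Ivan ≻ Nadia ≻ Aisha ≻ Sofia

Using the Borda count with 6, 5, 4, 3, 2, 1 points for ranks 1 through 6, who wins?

Ingrid: 13·4 + 15·6 + 37·2 + 26·4 + 18·1 + 39·5 = 533
Kwame: 13·1 + 15·5 + 37·6 + 26·6 + 18·6 + 39·6 = 808
Aisha: 13·5 + 15·1 + 37·1 + 26·2 + 18·4 + 39·2 = 319
Nadia: 13·3 + 15·4 + 37·5 + 26·5 + 18·2 + 39·3 = 567
Sofia: 13·2 + 15·2 + 37·3 + 26·3 + 18·5 + 39·1 = 374
Ivan: 13·6 + 15·3 + 37·4 + 26·1 + 18·3 + 39·4 = 507
Kwame has the highest Borda score (808).

Kwame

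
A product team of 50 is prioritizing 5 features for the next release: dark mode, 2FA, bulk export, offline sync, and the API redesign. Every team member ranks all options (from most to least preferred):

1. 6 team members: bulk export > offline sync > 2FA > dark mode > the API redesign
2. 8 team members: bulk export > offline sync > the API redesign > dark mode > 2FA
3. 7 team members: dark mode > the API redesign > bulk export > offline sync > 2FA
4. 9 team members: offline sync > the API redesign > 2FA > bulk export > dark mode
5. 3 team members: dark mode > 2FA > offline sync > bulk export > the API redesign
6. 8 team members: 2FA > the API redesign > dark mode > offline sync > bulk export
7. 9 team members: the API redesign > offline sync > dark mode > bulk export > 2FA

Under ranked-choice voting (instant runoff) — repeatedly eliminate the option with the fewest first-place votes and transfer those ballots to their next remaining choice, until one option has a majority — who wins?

Round 1: dark mode 10, 2FA 8, bulk export 14, offline sync 9, the API redesign 9. Eliminate 2FA.
Round 2: dark mode 10, bulk export 14, offline sync 9, the API redesign 17. Eliminate offline sync.
Round 3: dark mode 10, bulk export 14, the API redesign 26. The API redesign has a majority.

the API redesign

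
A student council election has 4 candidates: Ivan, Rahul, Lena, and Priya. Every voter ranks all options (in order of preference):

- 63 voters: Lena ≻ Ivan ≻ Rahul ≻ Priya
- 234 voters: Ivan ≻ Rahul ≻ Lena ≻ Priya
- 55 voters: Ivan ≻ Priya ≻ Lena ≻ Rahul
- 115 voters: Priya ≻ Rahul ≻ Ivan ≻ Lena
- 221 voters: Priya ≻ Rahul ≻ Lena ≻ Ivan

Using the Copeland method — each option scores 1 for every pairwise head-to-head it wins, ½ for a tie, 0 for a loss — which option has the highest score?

Ivan

Ivan: beats Rahul, Lena, and Priya → score 3.
Rahul: beats Lena; loses to Ivan and Priya → score 1.
Lena: loses to Ivan, Rahul, and Priya → score 0.
Priya: beats Rahul and Lena; loses to Ivan → score 2.
Ivan has the best pairwise record.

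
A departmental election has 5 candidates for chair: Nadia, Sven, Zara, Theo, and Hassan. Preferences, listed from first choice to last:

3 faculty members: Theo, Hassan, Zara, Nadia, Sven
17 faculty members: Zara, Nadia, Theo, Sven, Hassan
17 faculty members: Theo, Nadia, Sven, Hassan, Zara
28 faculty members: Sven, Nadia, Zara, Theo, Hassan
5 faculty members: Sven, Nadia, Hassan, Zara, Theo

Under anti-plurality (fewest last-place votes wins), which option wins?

Nadia

Last-place votes: Nadia 0, Sven 3, Zara 17, Theo 5, Hassan 45.
Nadia is ranked last by the fewest voters, so Nadia wins.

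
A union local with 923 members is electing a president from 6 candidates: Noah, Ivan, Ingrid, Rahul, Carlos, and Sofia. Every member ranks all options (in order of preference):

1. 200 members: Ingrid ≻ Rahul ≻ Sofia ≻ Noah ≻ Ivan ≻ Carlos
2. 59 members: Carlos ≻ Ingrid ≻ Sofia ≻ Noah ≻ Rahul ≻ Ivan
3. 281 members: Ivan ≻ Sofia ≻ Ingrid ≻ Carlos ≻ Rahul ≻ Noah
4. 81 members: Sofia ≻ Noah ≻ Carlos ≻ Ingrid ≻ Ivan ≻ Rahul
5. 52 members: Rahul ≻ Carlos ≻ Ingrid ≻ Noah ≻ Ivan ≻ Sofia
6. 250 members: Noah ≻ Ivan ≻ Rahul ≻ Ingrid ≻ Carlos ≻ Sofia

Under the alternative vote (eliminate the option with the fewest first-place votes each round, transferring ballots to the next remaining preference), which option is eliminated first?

Rahul

Round 1: Noah 250, Ivan 281, Ingrid 200, Rahul 52, Carlos 59, Sofia 81. Eliminate Rahul.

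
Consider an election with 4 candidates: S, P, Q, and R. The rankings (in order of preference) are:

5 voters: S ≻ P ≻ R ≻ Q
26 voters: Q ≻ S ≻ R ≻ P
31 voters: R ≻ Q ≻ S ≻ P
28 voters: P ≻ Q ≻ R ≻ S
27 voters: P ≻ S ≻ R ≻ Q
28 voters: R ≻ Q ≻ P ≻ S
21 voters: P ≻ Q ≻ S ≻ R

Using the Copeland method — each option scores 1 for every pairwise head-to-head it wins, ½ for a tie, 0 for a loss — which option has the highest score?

R

S: loses to P, Q, and R → score 0.
P: beats S; loses to Q and R → score 1.
Q: beats S and P; loses to R → score 2.
R: beats S, P, and Q → score 3.
R has the best pairwise record.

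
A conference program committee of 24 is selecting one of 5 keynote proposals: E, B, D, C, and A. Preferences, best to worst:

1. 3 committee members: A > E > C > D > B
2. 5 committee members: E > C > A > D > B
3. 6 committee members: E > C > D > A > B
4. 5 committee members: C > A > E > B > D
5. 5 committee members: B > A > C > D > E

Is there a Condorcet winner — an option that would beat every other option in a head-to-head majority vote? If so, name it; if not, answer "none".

Checking pairwise contests:
A beats E 13–11.
E beats B 19–5.
E beats D 19–5.
E beats C 14–10.
C beats A 16–8.
Every option loses at least one head-to-head, so there is no Condorcet winner.

none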